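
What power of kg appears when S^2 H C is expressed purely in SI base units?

S = 1/Ω (conductance is reciprocal resistance),
    = kg⁻¹·m⁻²·s³·A².
So S² = kg⁻²·m⁻⁴·s⁶·A⁴.
H = Wb/A (inductance = flux per current),
    = kg·m²·s⁻²·A⁻².
C = A·s = s·A (charge = current × time).
Combining: S²·H·C = (kg⁻²·m⁻⁴·s⁶·A⁴) · (kg·m²·s⁻²·A⁻²) · (s·A) = kg⁻¹·m⁻²·s⁵·A³.
The exponent of kg is -1.

-1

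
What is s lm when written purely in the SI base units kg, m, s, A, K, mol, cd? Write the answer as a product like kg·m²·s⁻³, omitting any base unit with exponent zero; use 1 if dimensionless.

s·cd

lm = cd·sr = cd (luminous flux; sr is dimensionless).
Combining: s·lm = s · cd = s·cd.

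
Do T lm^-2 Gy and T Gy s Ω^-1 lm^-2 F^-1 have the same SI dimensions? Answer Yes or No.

Yes

Left side:
  T = Wb/m² (flux density = flux per area),
      = kg·s⁻²·A⁻¹.
  lm = cd·sr = cd (luminous flux; sr is dimensionless).
  So lm⁻² = cd⁻².
  Gy = J/kg (absorbed dose = energy per mass),
      = m²·s⁻².
  Combining: T·lm⁻²·Gy = (kg·s⁻²·A⁻¹) · cd⁻² · (m²·s⁻²) = kg·m²·s⁻⁴·A⁻¹·cd⁻².
Right side:
  T = kg·s⁻²·A⁻¹.
  Gy = m²·s⁻².
  Ω = kg·m²·s⁻³·A⁻².
  So Ω⁻¹ = kg⁻¹·m⁻²·s³·A².
  lm = cd.
  So lm⁻² = cd⁻².
  F = kg⁻¹·m⁻²·s⁴·A².
  So F⁻¹ = kg·m²·s⁻⁴·A⁻².
  Combining: T·Gy·s·Ω⁻¹·lm⁻²·F⁻¹ = (kg·s⁻²·A⁻¹) · (m²·s⁻²) · s · (kg⁻¹·m⁻²·s³·A²) · cd⁻² · (kg·m²·s⁻⁴·A⁻²) = kg·m²·s⁻⁴·A⁻¹·cd⁻².
Both reduce to kg·m²·s⁻⁴·A⁻¹·cd⁻².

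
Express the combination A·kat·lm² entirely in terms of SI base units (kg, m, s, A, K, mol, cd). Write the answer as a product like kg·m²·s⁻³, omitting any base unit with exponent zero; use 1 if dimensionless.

s⁻¹·A·mol·cd²

kat = mol/s = s⁻¹·mol (catalytic activity).
lm = cd·sr = cd (luminous flux; sr is dimensionless).
So lm² = cd².
Combining: A·kat·lm² = A · (s⁻¹·mol) · cd² = s⁻¹·A·mol·cd².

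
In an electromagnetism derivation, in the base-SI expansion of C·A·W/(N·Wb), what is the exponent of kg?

-1

C = s·A.
N = kg·m·s⁻².
So N⁻¹ = kg⁻¹·m⁻¹·s².
Wb = kg·m²·s⁻²·A⁻¹.
So Wb⁻¹ = kg⁻¹·m⁻²·s²·A.
W = kg·m²·s⁻³.
Combining: C·A·N⁻¹·Wb⁻¹·W = (s·A) · A · (kg⁻¹·m⁻¹·s²) · (kg⁻¹·m⁻²·s²·A) · (kg·m²·s⁻³) = kg⁻¹·m⁻¹·s²·A³.
The exponent of kg is -1.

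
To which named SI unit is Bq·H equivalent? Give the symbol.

Ω

Bq = s⁻¹.
H = kg·m²·s⁻²·A⁻².
Combining: Bq·H = s⁻¹ · (kg·m²·s⁻²·A⁻²) = kg·m²·s⁻³·A⁻².
kg·m²·s⁻³·A⁻² is the base-SI form of the ohm.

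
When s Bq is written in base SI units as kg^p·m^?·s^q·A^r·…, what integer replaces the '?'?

0

Bq = 1/s = s⁻¹ (activity is decays per second).
Combining: s·Bq = s · s⁻¹ = 1.
The exponent of m is 0.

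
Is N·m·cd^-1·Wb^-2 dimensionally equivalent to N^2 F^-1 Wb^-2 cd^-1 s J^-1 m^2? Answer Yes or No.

Left side:
  N = kg·m/s² = kg·m·s⁻² (force = mass × acceleration).
  Wb = V·s (flux: a volt is a weber per second),
      = kg·m²·s⁻²·A⁻¹.
  So Wb⁻² = kg⁻²·m⁻⁴·s⁴·A².
  Combining: N·m·cd⁻¹·Wb⁻² = (kg·m·s⁻²) · m · cd⁻¹ · (kg⁻²·m⁻⁴·s⁴·A²) = kg⁻¹·m⁻²·s²·A²·cd⁻¹.
Right side:
  N = kg·m/s² = kg·m·s⁻² (force = mass × acceleration).
  So N² = kg²·m²·s⁻⁴.
  F = C/V (capacitance = charge per voltage),
      = A·s/(kg·m²·s⁻³·A⁻¹) (substituting C and V),
      = kg⁻¹·m⁻²·s⁴·A².
  So F⁻¹ = kg·m²·s⁻⁴·A⁻².
  Wb = V·s (flux: a volt is a weber per second),
      = kg·m²·s⁻²·A⁻¹.
  So Wb⁻² = kg⁻²·m⁻⁴·s⁴·A².
  J = N·m (work = force × distance),
      = kg·m²·s⁻².
  So J⁻¹ = kg⁻¹·m⁻²·s².
  Combining: N²·F⁻¹·Wb⁻²·cd⁻¹·s·J⁻¹·m² = (kg²·m²·s⁻⁴) · (kg·m²·s⁻⁴·A⁻²) · (kg⁻²·m⁻⁴·s⁴·A²) · cd⁻¹ · s · (kg⁻¹·m⁻²·s²) · m² = s⁻¹·cd⁻¹.
Left is kg⁻¹·m⁻²·s²·A²·cd⁻¹; right is s⁻¹·cd⁻¹ — different.

No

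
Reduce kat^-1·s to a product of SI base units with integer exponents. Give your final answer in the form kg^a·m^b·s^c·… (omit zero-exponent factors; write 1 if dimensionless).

s²·mol⁻¹

kat = mol/s = s⁻¹·mol (catalytic activity).
So kat⁻¹ = s·mol⁻¹.
Combining: kat⁻¹·s = (s·mol⁻¹) · s = s²·mol⁻¹.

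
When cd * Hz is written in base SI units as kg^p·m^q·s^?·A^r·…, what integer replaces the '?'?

Hz = s⁻¹.
Combining: cd·Hz = cd · s⁻¹ = s⁻¹·cd.
The exponent of s is -1.

-1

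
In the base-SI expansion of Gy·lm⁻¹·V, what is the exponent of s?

Gy = J/kg (absorbed dose = energy per mass),
    = m²·s⁻².
lm = cd·sr = cd (luminous flux; sr is dimensionless).
So lm⁻¹ = cd⁻¹.
V = W/A (potential = power per current),
    = kg·m²·s⁻³·A⁻¹.
Combining: Gy·lm⁻¹·V = (m²·s⁻²) · cd⁻¹ · (kg·m²·s⁻³·A⁻¹) = kg·m⁴·s⁻⁵·A⁻¹·cd⁻¹.
The exponent of s is -5.

-5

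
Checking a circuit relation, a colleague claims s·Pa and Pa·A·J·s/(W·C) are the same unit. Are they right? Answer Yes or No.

Left side:
  Pa = kg·m⁻¹·s⁻².
  Combining: s·Pa = s · (kg·m⁻¹·s⁻²) = kg·m⁻¹·s⁻¹.
Right side:
  W = J/s (power = energy per time),
      = kg·m²·s⁻³.
  So W⁻¹ = kg⁻¹·m⁻²·s³.
  Pa = N/m² (pressure = force per area),
      = kg·m⁻¹·s⁻².
  J = N·m (work = force × distance),
      = kg·m²·s⁻².
  C = A·s = s·A (charge = current × time).
  So C⁻¹ = s⁻¹·A⁻¹.
  Combining: W⁻¹·Pa·A·J·C⁻¹·s = (kg⁻¹·m⁻²·s³) · (kg·m⁻¹·s⁻²) · A · (kg·m²·s⁻²) · (s⁻¹·A⁻¹) · s = kg·m⁻¹·s⁻¹.
Both reduce to kg·m⁻¹·s⁻¹.

Yes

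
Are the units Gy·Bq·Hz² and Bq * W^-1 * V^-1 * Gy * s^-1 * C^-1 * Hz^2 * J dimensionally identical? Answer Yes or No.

Left side:
  Gy = m²·s⁻².
  Bq = s⁻¹.
  Hz = s⁻¹.
  So Hz² = s⁻².
  Combining: Gy·Bq·Hz² = (m²·s⁻²) · s⁻¹ · s⁻² = m²·s⁻⁵.
Right side:
  Bq = 1/s = s⁻¹ (activity is decays per second).
  W = J/s (power = energy per time),
      = kg·m²·s⁻³.
  So W⁻¹ = kg⁻¹·m⁻²·s³.
  V = W/A (potential = power per current),
      = kg·m²·s⁻³·A⁻¹.
  So V⁻¹ = kg⁻¹·m⁻²·s³·A.
  Gy = J/kg (absorbed dose = energy per mass),
      = m²·s⁻².
  C = A·s = s·A (charge = current × time).
  So C⁻¹ = s⁻¹·A⁻¹.
  Hz = 1/s = s⁻¹ (frequency is cycles per second).
  So Hz² = s⁻².
  J = N·m (work = force × distance),
      = kg·m²·s⁻².
  Combining: Bq·W⁻¹·V⁻¹·Gy·s⁻¹·C⁻¹·Hz²·J = s⁻¹ · (kg⁻¹·m⁻²·s³) · (kg⁻¹·m⁻²·s³·A) · (m²·s⁻²) · s⁻¹ · (s⁻¹·A⁻¹) · s⁻² · (kg·m²·s⁻²) = kg⁻¹·s⁻³.
Left is m²·s⁻⁵; right is kg⁻¹·s⁻³ — different.

No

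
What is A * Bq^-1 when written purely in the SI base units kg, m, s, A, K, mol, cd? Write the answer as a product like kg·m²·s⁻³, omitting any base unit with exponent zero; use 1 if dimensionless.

Bq = s⁻¹.
So Bq⁻¹ = s.
Combining: A·Bq⁻¹ = A · s = s·A.

s·A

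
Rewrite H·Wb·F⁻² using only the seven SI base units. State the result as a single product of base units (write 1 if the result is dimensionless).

H = kg·m²·s⁻²·A⁻².
Wb = kg·m²·s⁻²·A⁻¹.
F = kg⁻¹·m⁻²·s⁴·A².
So F⁻² = kg²·m⁴·s⁻⁸·A⁻⁴.
Combining: H·Wb·F⁻² = (kg·m²·s⁻²·A⁻²) · (kg·m²·s⁻²·A⁻¹) · (kg²·m⁴·s⁻⁸·A⁻⁴) = kg⁴·m⁸·s⁻¹²·A⁻⁷.

kg⁴·m⁸·s⁻¹²·A⁻⁷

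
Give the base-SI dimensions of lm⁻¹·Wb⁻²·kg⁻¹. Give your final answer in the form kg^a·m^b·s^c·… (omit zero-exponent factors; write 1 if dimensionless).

lm = cd.
So lm⁻¹ = cd⁻¹.
Wb = kg·m²·s⁻²·A⁻¹.
So Wb⁻² = kg⁻²·m⁻⁴·s⁴·A².
Combining: lm⁻¹·Wb⁻²·kg⁻¹ = cd⁻¹ · (kg⁻²·m⁻⁴·s⁴·A²) · kg⁻¹ = kg⁻³·m⁻⁴·s⁴·A²·cd⁻¹.

kg⁻³·m⁻⁴·s⁴·A²·cd⁻¹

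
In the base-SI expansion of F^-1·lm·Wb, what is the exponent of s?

F = C/V (capacitance = charge per voltage),
    = A·s/(kg·m²·s⁻³·A⁻¹) (substituting C and V),
    = kg⁻¹·m⁻²·s⁴·A².
So F⁻¹ = kg·m²·s⁻⁴·A⁻².
lm = cd·sr = cd (luminous flux; sr is dimensionless).
Wb = V·s (flux: a volt is a weber per second),
    = kg·m²·s⁻²·A⁻¹.
Combining: F⁻¹·lm·Wb = (kg·m²·s⁻⁴·A⁻²) · cd · (kg·m²·s⁻²·A⁻¹) = kg²·m⁴·s⁻⁶·A⁻³·cd.
The exponent of s is -6.

-6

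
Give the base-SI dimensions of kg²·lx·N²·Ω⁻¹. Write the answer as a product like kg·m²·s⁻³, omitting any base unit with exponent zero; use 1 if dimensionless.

kg³·m⁻²·s⁻¹·A²·cd

lx = m⁻²·cd.
N = kg·m·s⁻².
So N² = kg²·m²·s⁻⁴.
Ω = kg·m²·s⁻³·A⁻².
So Ω⁻¹ = kg⁻¹·m⁻²·s³·A².
Combining: kg²·lx·N²·Ω⁻¹ = kg² · (m⁻²·cd) · (kg²·m²·s⁻⁴) · (kg⁻¹·m⁻²·s³·A²) = kg³·m⁻²·s⁻¹·A²·cd.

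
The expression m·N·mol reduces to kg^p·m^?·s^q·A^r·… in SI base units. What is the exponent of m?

2

N = kg·m·s⁻².
Combining: m·N·mol = m · (kg·m·s⁻²) · mol = kg·m²·s⁻²·mol.
The exponent of m is 2.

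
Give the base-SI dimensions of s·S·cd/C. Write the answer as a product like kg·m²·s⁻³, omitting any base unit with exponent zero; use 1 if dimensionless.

C = s·A.
So C⁻¹ = s⁻¹·A⁻¹.
S = kg⁻¹·m⁻²·s³·A².
Combining: s·C⁻¹·S·cd = s · (s⁻¹·A⁻¹) · (kg⁻¹·m⁻²·s³·A²) · cd = kg⁻¹·m⁻²·s³·A·cd.

kg⁻¹·m⁻²·s³·A·cd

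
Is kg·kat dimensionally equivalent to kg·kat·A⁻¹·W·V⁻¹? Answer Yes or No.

Yes

Left side:
  kat = s⁻¹·mol.
  Combining: kg·kat = kg · (s⁻¹·mol) = kg·s⁻¹·mol.
Right side:
  kat = mol/s = s⁻¹·mol (catalytic activity).
  W = J/s (power = energy per time),
      = kg·m²·s⁻³.
  V = W/A (potential = power per current),
      = kg·m²·s⁻³·A⁻¹.
  So V⁻¹ = kg⁻¹·m⁻²·s³·A.
  Combining: kg·kat·A⁻¹·W·V⁻¹ = kg · (s⁻¹·mol) · A⁻¹ · (kg·m²·s⁻³) · (kg⁻¹·m⁻²·s³·A) = kg·s⁻¹·mol.
Both reduce to kg·s⁻¹·mol.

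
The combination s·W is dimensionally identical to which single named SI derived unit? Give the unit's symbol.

W = kg·m²·s⁻³.
Combining: s·W = s · (kg·m²·s⁻³) = kg·m²·s⁻².
kg·m²·s⁻² is the base-SI form of the joule.

J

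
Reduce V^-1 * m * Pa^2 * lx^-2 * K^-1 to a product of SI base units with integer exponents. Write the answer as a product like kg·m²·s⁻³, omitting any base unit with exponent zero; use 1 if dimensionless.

kg·m·s⁻¹·A·K⁻¹·cd⁻²

V = kg·m²·s⁻³·A⁻¹.
So V⁻¹ = kg⁻¹·m⁻²·s³·A.
Pa = kg·m⁻¹·s⁻².
So Pa² = kg²·m⁻²·s⁻⁴.
lx = m⁻²·cd.
So lx⁻² = m⁴·cd⁻².
Combining: V⁻¹·m·Pa²·lx⁻²·K⁻¹ = (kg⁻¹·m⁻²·s³·A) · m · (kg²·m⁻²·s⁻⁴) · (m⁴·cd⁻²) · K⁻¹ = kg·m·s⁻¹·A·K⁻¹·cd⁻².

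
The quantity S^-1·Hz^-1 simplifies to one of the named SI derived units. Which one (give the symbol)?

H

S = kg⁻¹·m⁻²·s³·A².
So S⁻¹ = kg·m²·s⁻³·A⁻².
Hz = s⁻¹.
So Hz⁻¹ = s.
Combining: S⁻¹·Hz⁻¹ = (kg·m²·s⁻³·A⁻²) · s = kg·m²·s⁻²·A⁻².
kg·m²·s⁻²·A⁻² is the base-SI form of the henry.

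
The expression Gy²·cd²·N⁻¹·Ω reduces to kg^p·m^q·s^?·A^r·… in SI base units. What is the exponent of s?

Gy = J/kg (absorbed dose = energy per mass),
    = m²·s⁻².
So Gy² = m⁴·s⁻⁴.
N = kg·m/s² = kg·m·s⁻² (force = mass × acceleration).
So N⁻¹ = kg⁻¹·m⁻¹·s².
Ω = V/A (resistance = voltage per current),
    = kg·m²·s⁻³·A⁻².
Combining: Gy²·cd²·N⁻¹·Ω = (m⁴·s⁻⁴) · cd² · (kg⁻¹·m⁻¹·s²) · (kg·m²·s⁻³·A⁻²) = m⁵·s⁻⁵·A⁻²·cd².
The exponent of s is -5.

-5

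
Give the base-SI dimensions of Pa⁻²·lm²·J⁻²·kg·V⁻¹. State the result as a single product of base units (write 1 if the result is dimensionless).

Pa = N/m² (pressure = force per area),
    = kg·m⁻¹·s⁻².
So Pa⁻² = kg⁻²·m²·s⁴.
lm = cd·sr = cd (luminous flux; sr is dimensionless).
So lm² = cd².
J = N·m (work = force × distance),
    = kg·m²·s⁻².
So J⁻² = kg⁻²·m⁻⁴·s⁴.
V = W/A (potential = power per current),
    = kg·m²·s⁻³·A⁻¹.
So V⁻¹ = kg⁻¹·m⁻²·s³·A.
Combining: Pa⁻²·lm²·J⁻²·kg·V⁻¹ = (kg⁻²·m²·s⁴) · cd² · (kg⁻²·m⁻⁴·s⁴) · kg · (kg⁻¹·m⁻²·s³·A) = kg⁻⁴·m⁻⁴·s¹¹·A·cd².

kg⁻⁴·m⁻⁴·s¹¹·A·cd²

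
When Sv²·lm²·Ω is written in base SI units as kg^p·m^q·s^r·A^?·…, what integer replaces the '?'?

Sv = J/kg (equivalent dose = energy per mass),
    = m²·s⁻².
So Sv² = m⁴·s⁻⁴.
lm = cd·sr = cd (luminous flux; sr is dimensionless).
So lm² = cd².
Ω = V/A (resistance = voltage per current),
    = kg·m²·s⁻³·A⁻².
Combining: Sv²·lm²·Ω = (m⁴·s⁻⁴) · cd² · (kg·m²·s⁻³·A⁻²) = kg·m⁶·s⁻⁷·A⁻²·cd².
The exponent of A is -2.

-2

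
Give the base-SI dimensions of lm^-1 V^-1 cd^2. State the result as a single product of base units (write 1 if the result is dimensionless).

kg⁻¹·m⁻²·s³·A·cd

lm = cd·sr = cd (luminous flux; sr is dimensionless).
So lm⁻¹ = cd⁻¹.
V = W/A (potential = power per current),
    = kg·m²·s⁻³·A⁻¹.
So V⁻¹ = kg⁻¹·m⁻²·s³·A.
Combining: lm⁻¹·V⁻¹·cd² = cd⁻¹ · (kg⁻¹·m⁻²·s³·A) · cd² = kg⁻¹·m⁻²·s³·A·cd.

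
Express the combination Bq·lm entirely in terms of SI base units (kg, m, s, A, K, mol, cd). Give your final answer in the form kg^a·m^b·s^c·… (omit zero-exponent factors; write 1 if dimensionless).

s⁻¹·cd

Bq = 1/s = s⁻¹ (activity is decays per second).
lm = cd·sr = cd (luminous flux; sr is dimensionless).
Combining: Bq·lm = s⁻¹ · cd = s⁻¹·cd.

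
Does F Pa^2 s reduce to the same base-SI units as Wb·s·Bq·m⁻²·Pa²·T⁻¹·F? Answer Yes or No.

No

Left side:
  F = kg⁻¹·m⁻²·s⁴·A².
  Pa = kg·m⁻¹·s⁻².
  So Pa² = kg²·m⁻²·s⁻⁴.
  Combining: F·Pa²·s = (kg⁻¹·m⁻²·s⁴·A²) · (kg²·m⁻²·s⁻⁴) · s = kg·m⁻⁴·s·A².
Right side:
  Wb = V·s (flux: a volt is a weber per second),
      = kg·m²·s⁻²·A⁻¹.
  Bq = 1/s = s⁻¹ (activity is decays per second).
  Pa = N/m² (pressure = force per area),
      = kg·m⁻¹·s⁻².
  So Pa² = kg²·m⁻²·s⁻⁴.
  T = Wb/m² (flux density = flux per area),
      = kg·s⁻²·A⁻¹.
  So T⁻¹ = kg⁻¹·s²·A.
  F = C/V (capacitance = charge per voltage),
      = A·s/(kg·m²·s⁻³·A⁻¹) (substituting C and V),
      = kg⁻¹·m⁻²·s⁴·A².
  Combining: Wb·s·Bq·m⁻²·Pa²·T⁻¹·F = (kg·m²·s⁻²·A⁻¹) · s · s⁻¹ · m⁻² · (kg²·m⁻²·s⁻⁴) · (kg⁻¹·s²·A) · (kg⁻¹·m⁻²·s⁴·A²) = kg·m⁻⁴·A².
Left is kg·m⁻⁴·s·A²; right is kg·m⁻⁴·A² — different.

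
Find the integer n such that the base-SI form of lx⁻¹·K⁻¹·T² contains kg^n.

2

lx = m⁻²·cd.
So lx⁻¹ = m²·cd⁻¹.
T = kg·s⁻²·A⁻¹.
So T² = kg²·s⁻⁴·A⁻².
Combining: lx⁻¹·K⁻¹·T² = (m²·cd⁻¹) · K⁻¹ · (kg²·s⁻⁴·A⁻²) = kg²·m²·s⁻⁴·A⁻²·K⁻¹·cd⁻¹.
The exponent of kg is 2.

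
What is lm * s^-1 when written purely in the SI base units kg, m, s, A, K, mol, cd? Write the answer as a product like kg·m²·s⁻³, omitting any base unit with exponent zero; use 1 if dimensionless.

s⁻¹·cd

lm = cd.
Combining: lm·s⁻¹ = cd · s⁻¹ = s⁻¹·cd.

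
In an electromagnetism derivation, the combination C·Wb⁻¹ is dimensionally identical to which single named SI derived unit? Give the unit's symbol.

S

C = A·s = s·A (charge = current × time).
Wb = V·s (flux: a volt is a weber per second),
    = kg·m²·s⁻²·A⁻¹.
So Wb⁻¹ = kg⁻¹·m⁻²·s²·A.
Combining: C·Wb⁻¹ = (s·A) · (kg⁻¹·m⁻²·s²·A) = kg⁻¹·m⁻²·s³·A².
kg⁻¹·m⁻²·s³·A² is the base-SI form of the siemens.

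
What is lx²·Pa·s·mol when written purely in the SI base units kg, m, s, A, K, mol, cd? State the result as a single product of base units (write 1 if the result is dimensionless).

lx = m⁻²·cd.
So lx² = m⁻⁴·cd².
Pa = kg·m⁻¹·s⁻².
Combining: lx²·Pa·s·mol = (m⁻⁴·cd²) · (kg·m⁻¹·s⁻²) · s · mol = kg·m⁻⁵·s⁻¹·mol·cd².

kg·m⁻⁵·s⁻¹·mol·cd²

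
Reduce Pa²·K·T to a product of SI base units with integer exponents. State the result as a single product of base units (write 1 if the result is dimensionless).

Pa = N/m² (pressure = force per area),
    = kg·m⁻¹·s⁻².
So Pa² = kg²·m⁻²·s⁻⁴.
T = Wb/m² (flux density = flux per area),
    = kg·s⁻²·A⁻¹.
Combining: Pa²·K·T = (kg²·m⁻²·s⁻⁴) · K · (kg·s⁻²·A⁻¹) = kg³·m⁻²·s⁻⁶·A⁻¹·K.

kg³·m⁻²·s⁻⁶·A⁻¹·K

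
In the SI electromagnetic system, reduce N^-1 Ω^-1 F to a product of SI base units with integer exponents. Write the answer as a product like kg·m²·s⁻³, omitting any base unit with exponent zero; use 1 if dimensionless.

N = kg·m/s² = kg·m·s⁻² (force = mass × acceleration).
So N⁻¹ = kg⁻¹·m⁻¹·s².
Ω = V/A (resistance = voltage per current),
    = kg·m²·s⁻³·A⁻².
So Ω⁻¹ = kg⁻¹·m⁻²·s³·A².
F = C/V (capacitance = charge per voltage),
    = A·s/(kg·m²·s⁻³·A⁻¹) (substituting C and V),
    = kg⁻¹·m⁻²·s⁴·A².
Combining: N⁻¹·Ω⁻¹·F = (kg⁻¹·m⁻¹·s²) · (kg⁻¹·m⁻²·s³·A²) · (kg⁻¹·m⁻²·s⁴·A²) = kg⁻³·m⁻⁵·s⁹·A⁴.

kg⁻³·m⁻⁵·s⁹·A⁴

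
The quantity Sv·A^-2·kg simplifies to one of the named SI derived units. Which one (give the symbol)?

Sv = J/kg (equivalent dose = energy per mass),
    = m²·s⁻².
Combining: Sv·A⁻²·kg = (m²·s⁻²) · A⁻² · kg = kg·m²·s⁻²·A⁻².
kg·m²·s⁻²·A⁻² is the base-SI form of the henry.

H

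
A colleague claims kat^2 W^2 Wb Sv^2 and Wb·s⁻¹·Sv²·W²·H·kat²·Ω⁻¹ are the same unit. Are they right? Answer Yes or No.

Left side:
  kat = mol/s = s⁻¹·mol (catalytic activity).
  So kat² = s⁻²·mol².
  W = J/s (power = energy per time),
      = kg·m²·s⁻³.
  So W² = kg²·m⁴·s⁻⁶.
  Wb = V·s (flux: a volt is a weber per second),
      = kg·m²·s⁻²·A⁻¹.
  Sv = J/kg (equivalent dose = energy per mass),
      = m²·s⁻².
  So Sv² = m⁴·s⁻⁴.
  Combining: kat²·W²·Wb·Sv² = (s⁻²·mol²) · (kg²·m⁴·s⁻⁶) · (kg·m²·s⁻²·A⁻¹) · (m⁴·s⁻⁴) = kg³·m¹⁰·s⁻¹⁴·A⁻¹·mol².
Right side:
  Wb = V·s (flux: a volt is a weber per second),
      = kg·m²·s⁻²·A⁻¹.
  Sv = J/kg (equivalent dose = energy per mass),
      = m²·s⁻².
  So Sv² = m⁴·s⁻⁴.
  W = J/s (power = energy per time),
      = kg·m²·s⁻³.
  So W² = kg²·m⁴·s⁻⁶.
  H = Wb/A (inductance = flux per current),
      = kg·m²·s⁻²·A⁻².
  kat = mol/s = s⁻¹·mol (catalytic activity).
  So kat² = s⁻²·mol².
  Ω = V/A (resistance = voltage per current),
      = kg·m²·s⁻³·A⁻².
  So Ω⁻¹ = kg⁻¹·m⁻²·s³·A².
  Combining: Wb·s⁻¹·Sv²·W²·H·kat²·Ω⁻¹ = (kg·m²·s⁻²·A⁻¹) · s⁻¹ · (m⁴·s⁻⁴) · (kg²·m⁴·s⁻⁶) · (kg·m²·s⁻²·A⁻²) · (s⁻²·mol²) · (kg⁻¹·m⁻²·s³·A²) = kg³·m¹⁰·s⁻¹⁴·A⁻¹·mol².
Both reduce to kg³·m¹⁰·s⁻¹⁴·A⁻¹·mol².

Yes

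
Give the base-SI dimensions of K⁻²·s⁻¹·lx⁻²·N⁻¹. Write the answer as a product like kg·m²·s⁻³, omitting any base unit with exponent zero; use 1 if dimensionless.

kg⁻¹·m³·s·K⁻²·cd⁻²

lx = m⁻²·cd.
So lx⁻² = m⁴·cd⁻².
N = kg·m·s⁻².
So N⁻¹ = kg⁻¹·m⁻¹·s².
Combining: K⁻²·s⁻¹·lx⁻²·N⁻¹ = K⁻² · s⁻¹ · (m⁴·cd⁻²) · (kg⁻¹·m⁻¹·s²) = kg⁻¹·m³·s·K⁻²·cd⁻².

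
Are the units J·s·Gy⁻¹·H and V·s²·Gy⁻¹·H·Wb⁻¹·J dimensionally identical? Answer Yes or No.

Left side:
  J = kg·m²·s⁻².
  Gy = m²·s⁻².
  So Gy⁻¹ = m⁻²·s².
  H = kg·m²·s⁻²·A⁻².
  Combining: J·s·Gy⁻¹·H = (kg·m²·s⁻²) · s · (m⁻²·s²) · (kg·m²·s⁻²·A⁻²) = kg²·m²·s⁻¹·A⁻².
Right side:
  V = W/A (potential = power per current),
      = kg·m²·s⁻³·A⁻¹.
  Gy = J/kg (absorbed dose = energy per mass),
      = m²·s⁻².
  So Gy⁻¹ = m⁻²·s².
  H = Wb/A (inductance = flux per current),
      = kg·m²·s⁻²·A⁻².
  Wb = V·s (flux: a volt is a weber per second),
      = kg·m²·s⁻²·A⁻¹.
  So Wb⁻¹ = kg⁻¹·m⁻²·s²·A.
  J = N·m (work = force × distance),
      = kg·m²·s⁻².
  Combining: V·s²·Gy⁻¹·H·Wb⁻¹·J = (kg·m²·s⁻³·A⁻¹) · s² · (m⁻²·s²) · (kg·m²·s⁻²·A⁻²) · (kg⁻¹·m⁻²·s²·A) · (kg·m²·s⁻²) = kg²·m²·s⁻¹·A⁻².
Both reduce to kg²·m²·s⁻¹·A⁻².

Yes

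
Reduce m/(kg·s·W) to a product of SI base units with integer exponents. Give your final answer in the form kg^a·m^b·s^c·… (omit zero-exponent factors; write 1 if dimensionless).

kg⁻²·m⁻¹·s²

W = J/s (power = energy per time),
    = kg·m²·s⁻³.
So W⁻¹ = kg⁻¹·m⁻²·s³.
Combining: kg⁻¹·s⁻¹·W⁻¹·m = kg⁻¹ · s⁻¹ · (kg⁻¹·m⁻²·s³) · m = kg⁻²·m⁻¹·s².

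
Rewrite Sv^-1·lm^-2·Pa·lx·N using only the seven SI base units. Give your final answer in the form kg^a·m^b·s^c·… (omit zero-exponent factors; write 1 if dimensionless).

kg²·m⁻⁴·s⁻²·cd⁻¹

Sv = m²·s⁻².
So Sv⁻¹ = m⁻²·s².
lm = cd.
So lm⁻² = cd⁻².
Pa = kg·m⁻¹·s⁻².
lx = m⁻²·cd.
N = kg·m·s⁻².
Combining: Sv⁻¹·lm⁻²·Pa·lx·N = (m⁻²·s²) · cd⁻² · (kg·m⁻¹·s⁻²) · (m⁻²·cd) · (kg·m·s⁻²) = kg²·m⁻⁴·s⁻²·cd⁻¹.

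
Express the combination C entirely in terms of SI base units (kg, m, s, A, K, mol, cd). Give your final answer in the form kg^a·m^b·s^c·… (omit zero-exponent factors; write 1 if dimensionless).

s·A

C = s·A.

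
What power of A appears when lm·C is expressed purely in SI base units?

1

lm = cd·sr = cd (luminous flux; sr is dimensionless).
C = A·s = s·A (charge = current × time).
Combining: lm·C = cd · (s·A) = s·A·cd.
The exponent of A is 1.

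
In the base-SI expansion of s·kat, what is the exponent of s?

kat = mol/s = s⁻¹·mol (catalytic activity).
Combining: s·kat = s · (s⁻¹·mol) = mol.
The exponent of s is 0.

0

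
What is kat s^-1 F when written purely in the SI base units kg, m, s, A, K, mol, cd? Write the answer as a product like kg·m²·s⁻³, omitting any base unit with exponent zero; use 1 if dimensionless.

kat = mol/s = s⁻¹·mol (catalytic activity).
F = C/V (capacitance = charge per voltage),
    = A·s/(kg·m²·s⁻³·A⁻¹) (substituting C and V),
    = kg⁻¹·m⁻²·s⁴·A².
Combining: kat·s⁻¹·F = (s⁻¹·mol) · s⁻¹ · (kg⁻¹·m⁻²·s⁴·A²) = kg⁻¹·m⁻²·s²·A²·mol.

kg⁻¹·m⁻²·s²·A²·mol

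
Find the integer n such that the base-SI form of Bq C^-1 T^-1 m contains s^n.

0

Bq = 1/s = s⁻¹ (activity is decays per second).
C = A·s = s·A (charge = current × time).
So C⁻¹ = s⁻¹·A⁻¹.
T = Wb/m² (flux density = flux per area),
    = kg·s⁻²·A⁻¹.
So T⁻¹ = kg⁻¹·s²·A.
Combining: Bq·C⁻¹·T⁻¹·m = s⁻¹ · (s⁻¹·A⁻¹) · (kg⁻¹·s²·A) · m = kg⁻¹·m.
The exponent of s is 0.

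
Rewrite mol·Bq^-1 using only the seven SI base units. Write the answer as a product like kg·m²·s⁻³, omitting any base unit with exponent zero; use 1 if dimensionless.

Bq = s⁻¹.
So Bq⁻¹ = s.
Combining: mol·Bq⁻¹ = mol · s = s·mol.

s·mol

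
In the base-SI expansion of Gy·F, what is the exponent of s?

Gy = m²·s⁻².
F = kg⁻¹·m⁻²·s⁴·A².
Combining: Gy·F = (m²·s⁻²) · (kg⁻¹·m⁻²·s⁴·A²) = kg⁻¹·s²·A².
The exponent of s is 2.

2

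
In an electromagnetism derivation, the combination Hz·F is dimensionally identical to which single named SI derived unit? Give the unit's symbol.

Hz = 1/s = s⁻¹ (frequency is cycles per second).
F = C/V (capacitance = charge per voltage),
    = A·s/(kg·m²·s⁻³·A⁻¹) (substituting C and V),
    = kg⁻¹·m⁻²·s⁴·A².
Combining: Hz·F = s⁻¹ · (kg⁻¹·m⁻²·s⁴·A²) = kg⁻¹·m⁻²·s³·A².
kg⁻¹·m⁻²·s³·A² is the base-SI form of the siemens.

S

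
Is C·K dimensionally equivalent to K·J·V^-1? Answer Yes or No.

Left side:
  C = s·A.
  Combining: C·K = (s·A) · K = s·A·K.
Right side:
  J = N·m (work = force × distance),
      = kg·m²·s⁻².
  V = W/A (potential = power per current),
      = kg·m²·s⁻³·A⁻¹.
  So V⁻¹ = kg⁻¹·m⁻²·s³·A.
  Combining: K·J·V⁻¹ = K · (kg·m²·s⁻²) · (kg⁻¹·m⁻²·s³·A) = s·A·K.
Both reduce to s·A·K.

Yes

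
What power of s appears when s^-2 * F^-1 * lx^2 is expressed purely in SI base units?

F = C/V (capacitance = charge per voltage),
    = A·s/(kg·m²·s⁻³·A⁻¹) (substituting C and V),
    = kg⁻¹·m⁻²·s⁴·A².
So F⁻¹ = kg·m²·s⁻⁴·A⁻².
lx = lm/m² (illuminance = luminous flux per area),
    = m⁻²·cd.
So lx² = m⁻⁴·cd².
Combining: s⁻²·F⁻¹·lx² = s⁻² · (kg·m²·s⁻⁴·A⁻²) · (m⁻⁴·cd²) = kg·m⁻²·s⁻⁶·A⁻²·cd².
The exponent of s is -6.

-6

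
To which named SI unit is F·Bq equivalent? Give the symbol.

F = kg⁻¹·m⁻²·s⁴·A².
Bq = s⁻¹.
Combining: F·Bq = (kg⁻¹·m⁻²·s⁴·A²) · s⁻¹ = kg⁻¹·m⁻²·s³·A².
kg⁻¹·m⁻²·s³·A² is the base-SI form of the siemens.

S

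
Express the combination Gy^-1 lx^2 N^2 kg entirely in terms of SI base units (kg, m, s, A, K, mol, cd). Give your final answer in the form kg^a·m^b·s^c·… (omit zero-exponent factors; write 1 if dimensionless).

Gy = J/kg (absorbed dose = energy per mass),
    = m²·s⁻².
So Gy⁻¹ = m⁻²·s².
lx = lm/m² (illuminance = luminous flux per area),
    = m⁻²·cd.
So lx² = m⁻⁴·cd².
N = kg·m/s² = kg·m·s⁻² (force = mass × acceleration).
So N² = kg²·m²·s⁻⁴.
Combining: Gy⁻¹·lx²·N²·kg = (m⁻²·s²) · (m⁻⁴·cd²) · (kg²·m²·s⁻⁴) · kg = kg³·m⁻⁴·s⁻²·cd².

kg³·m⁻⁴·s⁻²·cd²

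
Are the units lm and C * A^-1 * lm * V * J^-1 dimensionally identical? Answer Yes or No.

Left side:
  lm = cd·sr = cd (luminous flux; sr is dimensionless).
Right side:
  C = A·s = s·A (charge = current × time).
  lm = cd·sr = cd (luminous flux; sr is dimensionless).
  V = W/A (potential = power per current),
      = kg·m²·s⁻³·A⁻¹.
  J = N·m (work = force × distance),
      = kg·m²·s⁻².
  So J⁻¹ = kg⁻¹·m⁻²·s².
  Combining: C·A⁻¹·lm·V·J⁻¹ = (s·A) · A⁻¹ · cd · (kg·m²·s⁻³·A⁻¹) · (kg⁻¹·m⁻²·s²) = A⁻¹·cd.
Left is cd; right is A⁻¹·cd — different.

No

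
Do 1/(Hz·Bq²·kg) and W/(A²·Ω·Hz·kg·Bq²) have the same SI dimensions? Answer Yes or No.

Left side:
  Hz = 1/s = s⁻¹ (frequency is cycles per second).
  So Hz⁻¹ = s.
  Bq = 1/s = s⁻¹ (activity is decays per second).
  So Bq⁻² = s².
  Combining: Hz⁻¹·Bq⁻²·kg⁻¹ = s · s² · kg⁻¹ = kg⁻¹·s³.
Right side:
  W = J/s (power = energy per time),
      = kg·m²·s⁻³.
  Ω = V/A (resistance = voltage per current),
      = kg·m²·s⁻³·A⁻².
  So Ω⁻¹ = kg⁻¹·m⁻²·s³·A².
  Hz = 1/s = s⁻¹ (frequency is cycles per second).
  So Hz⁻¹ = s.
  Bq = 1/s = s⁻¹ (activity is decays per second).
  So Bq⁻² = s².
  Combining: W·A⁻²·Ω⁻¹·Hz⁻¹·kg⁻¹·Bq⁻² = (kg·m²·s⁻³) · A⁻² · (kg⁻¹·m⁻²·s³·A²) · s · kg⁻¹ · s² = kg⁻¹·s³.
Both reduce to kg⁻¹·s³.

Yes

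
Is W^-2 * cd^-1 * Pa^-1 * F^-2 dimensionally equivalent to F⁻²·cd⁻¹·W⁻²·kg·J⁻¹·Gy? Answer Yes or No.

No

Left side:
  W = kg·m²·s⁻³.
  So W⁻² = kg⁻²·m⁻⁴·s⁶.
  Pa = kg·m⁻¹·s⁻².
  So Pa⁻¹ = kg⁻¹·m·s².
  F = kg⁻¹·m⁻²·s⁴·A².
  So F⁻² = kg²·m⁴·s⁻⁸·A⁻⁴.
  Combining: W⁻²·cd⁻¹·Pa⁻¹·F⁻² = (kg⁻²·m⁻⁴·s⁶) · cd⁻¹ · (kg⁻¹·m·s²) · (kg²·m⁴·s⁻⁸·A⁻⁴) = kg⁻¹·m·A⁻⁴·cd⁻¹.
Right side:
  F = C/V (capacitance = charge per voltage),
      = A·s/(kg·m²·s⁻³·A⁻¹) (substituting C and V),
      = kg⁻¹·m⁻²·s⁴·A².
  So F⁻² = kg²·m⁴·s⁻⁸·A⁻⁴.
  W = J/s (power = energy per time),
      = kg·m²·s⁻³.
  So W⁻² = kg⁻²·m⁻⁴·s⁶.
  J = N·m (work = force × distance),
      = kg·m²·s⁻².
  So J⁻¹ = kg⁻¹·m⁻²·s².
  Gy = J/kg (absorbed dose = energy per mass),
      = m²·s⁻².
  Combining: F⁻²·cd⁻¹·W⁻²·kg·J⁻¹·Gy = (kg²·m⁴·s⁻⁸·A⁻⁴) · cd⁻¹ · (kg⁻²·m⁻⁴·s⁶) · kg · (kg⁻¹·m⁻²·s²) · (m²·s⁻²) = s⁻²·A⁻⁴·cd⁻¹.
Left is kg⁻¹·m·A⁻⁴·cd⁻¹; right is s⁻²·A⁻⁴·cd⁻¹ — different.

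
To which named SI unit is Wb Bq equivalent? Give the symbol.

V

Wb = V·s (flux: a volt is a weber per second),
    = kg·m²·s⁻²·A⁻¹.
Bq = 1/s = s⁻¹ (activity is decays per second).
Combining: Wb·Bq = (kg·m²·s⁻²·A⁻¹) · s⁻¹ = kg·m²·s⁻³·A⁻¹.
kg·m²·s⁻³·A⁻¹ is the base-SI form of the volt.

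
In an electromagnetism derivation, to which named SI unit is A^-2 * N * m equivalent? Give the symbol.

H

N = kg·m·s⁻².
Combining: A⁻²·N·m = A⁻² · (kg·m·s⁻²) · m = kg·m²·s⁻²·A⁻².
kg·m²·s⁻²·A⁻² is the base-SI form of the henry.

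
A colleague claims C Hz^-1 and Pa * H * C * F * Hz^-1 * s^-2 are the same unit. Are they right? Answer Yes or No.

Left side:
  C = A·s = s·A (charge = current × time).
  Hz = 1/s = s⁻¹ (frequency is cycles per second).
  So Hz⁻¹ = s.
  Combining: C·Hz⁻¹ = (s·A) · s = s²·A.
Right side:
  Pa = N/m² (pressure = force per area),
      = kg·m⁻¹·s⁻².
  H = Wb/A (inductance = flux per current),
      = kg·m²·s⁻²·A⁻².
  C = A·s = s·A (charge = current × time).
  F = C/V (capacitance = charge per voltage),
      = A·s/(kg·m²·s⁻³·A⁻¹) (substituting C and V),
      = kg⁻¹·m⁻²·s⁴·A².
  Hz = 1/s = s⁻¹ (frequency is cycles per second).
  So Hz⁻¹ = s.
  Combining: Pa·H·C·F·Hz⁻¹·s⁻² = (kg·m⁻¹·s⁻²) · (kg·m²·s⁻²·A⁻²) · (s·A) · (kg⁻¹·m⁻²·s⁴·A²) · s · s⁻² = kg·m⁻¹·A.
Left is s²·A; right is kg·m⁻¹·A — different.

No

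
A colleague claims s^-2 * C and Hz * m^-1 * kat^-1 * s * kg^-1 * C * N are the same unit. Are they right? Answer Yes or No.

Left side:
  C = A·s = s·A (charge = current × time).
  Combining: s⁻²·C = s⁻² · (s·A) = s⁻¹·A.
Right side:
  Hz = 1/s = s⁻¹ (frequency is cycles per second).
  kat = mol/s = s⁻¹·mol (catalytic activity).
  So kat⁻¹ = s·mol⁻¹.
  C = A·s = s·A (charge = current × time).
  N = kg·m/s² = kg·m·s⁻² (force = mass × acceleration).
  Combining: Hz·m⁻¹·kat⁻¹·s·kg⁻¹·C·N = s⁻¹ · m⁻¹ · (s·mol⁻¹) · s · kg⁻¹ · (s·A) · (kg·m·s⁻²) = A·mol⁻¹.
Left is s⁻¹·A; right is A·mol⁻¹ — different.

No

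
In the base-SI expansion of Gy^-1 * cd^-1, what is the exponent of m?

-2

Gy = m²·s⁻².
So Gy⁻¹ = m⁻²·s².
Combining: Gy⁻¹·cd⁻¹ = (m⁻²·s²) · cd⁻¹ = m⁻²·s²·cd⁻¹.
The exponent of m is -2.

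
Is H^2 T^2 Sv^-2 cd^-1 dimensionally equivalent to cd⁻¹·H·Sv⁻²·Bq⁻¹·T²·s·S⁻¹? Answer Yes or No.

Left side:
  H = Wb/A (inductance = flux per current),
      = kg·m²·s⁻²·A⁻².
  So H² = kg²·m⁴·s⁻⁴·A⁻⁴.
  T = Wb/m² (flux density = flux per area),
      = kg·s⁻²·A⁻¹.
  So T² = kg²·s⁻⁴·A⁻².
  Sv = J/kg (equivalent dose = energy per mass),
      = m²·s⁻².
  So Sv⁻² = m⁻⁴·s⁴.
  Combining: H²·T²·Sv⁻²·cd⁻¹ = (kg²·m⁴·s⁻⁴·A⁻⁴) · (kg²·s⁻⁴·A⁻²) · (m⁻⁴·s⁴) · cd⁻¹ = kg⁴·s⁻⁴·A⁻⁶·cd⁻¹.
Right side:
  H = kg·m²·s⁻²·A⁻².
  Sv = m²·s⁻².
  So Sv⁻² = m⁻⁴·s⁴.
  Bq = s⁻¹.
  So Bq⁻¹ = s.
  T = kg·s⁻²·A⁻¹.
  So T² = kg²·s⁻⁴·A⁻².
  S = kg⁻¹·m⁻²·s³·A².
  So S⁻¹ = kg·m²·s⁻³·A⁻².
  Combining: cd⁻¹·H·Sv⁻²·Bq⁻¹·T²·s·S⁻¹ = cd⁻¹ · (kg·m²·s⁻²·A⁻²) · (m⁻⁴·s⁴) · s · (kg²·s⁻⁴·A⁻²) · s · (kg·m²·s⁻³·A⁻²) = kg⁴·s⁻³·A⁻⁶·cd⁻¹.
Left is kg⁴·s⁻⁴·A⁻⁶·cd⁻¹; right is kg⁴·s⁻³·A⁻⁶·cd⁻¹ — different.

No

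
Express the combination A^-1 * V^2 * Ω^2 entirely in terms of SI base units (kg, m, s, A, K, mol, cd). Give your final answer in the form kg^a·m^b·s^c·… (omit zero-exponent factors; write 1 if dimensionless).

kg⁴·m⁸·s⁻¹²·A⁻⁷

V = W/A (potential = power per current),
    = kg·m²·s⁻³·A⁻¹.
So V² = kg²·m⁴·s⁻⁶·A⁻².
Ω = V/A (resistance = voltage per current),
    = kg·m²·s⁻³·A⁻².
So Ω² = kg²·m⁴·s⁻⁶·A⁻⁴.
Combining: A⁻¹·V²·Ω² = A⁻¹ · (kg²·m⁴·s⁻⁶·A⁻²) · (kg²·m⁴·s⁻⁶·A⁻⁴) = kg⁴·m⁸·s⁻¹²·A⁻⁷.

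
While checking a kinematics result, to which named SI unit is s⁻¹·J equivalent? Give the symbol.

J = N·m (work = force × distance),
    = kg·m²·s⁻².
Combining: s⁻¹·J = s⁻¹ · (kg·m²·s⁻²) = kg·m²·s⁻³.
kg·m²·s⁻³ is the base-SI form of the watt.

W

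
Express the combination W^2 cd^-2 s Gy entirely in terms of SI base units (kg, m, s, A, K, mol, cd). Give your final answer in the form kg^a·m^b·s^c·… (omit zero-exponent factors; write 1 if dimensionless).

W = kg·m²·s⁻³.
So W² = kg²·m⁴·s⁻⁶.
Gy = m²·s⁻².
Combining: W²·cd⁻²·s·Gy = (kg²·m⁴·s⁻⁶) · cd⁻² · s · (m²·s⁻²) = kg²·m⁶·s⁻⁷·cd⁻².

kg²·m⁶·s⁻⁷·cd⁻²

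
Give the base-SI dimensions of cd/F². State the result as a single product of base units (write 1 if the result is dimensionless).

F = C/V (capacitance = charge per voltage),
    = A·s/(kg·m²·s⁻³·A⁻¹) (substituting C and V),
    = kg⁻¹·m⁻²·s⁴·A².
So F⁻² = kg²·m⁴·s⁻⁸·A⁻⁴.
Combining: F⁻²·cd = (kg²·m⁴·s⁻⁸·A⁻⁴) · cd = kg²·m⁴·s⁻⁸·A⁻⁴·cd.

kg²·m⁴·s⁻⁸·A⁻⁴·cd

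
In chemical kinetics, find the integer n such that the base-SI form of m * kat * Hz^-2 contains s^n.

1

kat = mol/s = s⁻¹·mol (catalytic activity).
Hz = 1/s = s⁻¹ (frequency is cycles per second).
So Hz⁻² = s².
Combining: m·kat·Hz⁻² = m · (s⁻¹·mol) · s² = m·s·mol.
The exponent of s is 1.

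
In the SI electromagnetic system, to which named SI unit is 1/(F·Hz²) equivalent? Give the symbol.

F = C/V (capacitance = charge per voltage),
    = A·s/(kg·m²·s⁻³·A⁻¹) (substituting C and V),
    = kg⁻¹·m⁻²·s⁴·A².
So F⁻¹ = kg·m²·s⁻⁴·A⁻².
Hz = 1/s = s⁻¹ (frequency is cycles per second).
So Hz⁻² = s².
Combining: F⁻¹·Hz⁻² = (kg·m²·s⁻⁴·A⁻²) · s² = kg·m²·s⁻²·A⁻².
kg·m²·s⁻²·A⁻² is the base-SI form of the henry.

H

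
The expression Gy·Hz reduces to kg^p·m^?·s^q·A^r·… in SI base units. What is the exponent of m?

2

Gy = J/kg (absorbed dose = energy per mass),
    = m²·s⁻².
Hz = 1/s = s⁻¹ (frequency is cycles per second).
Combining: Gy·Hz = (m²·s⁻²) · s⁻¹ = m²·s⁻³.
The exponent of m is 2.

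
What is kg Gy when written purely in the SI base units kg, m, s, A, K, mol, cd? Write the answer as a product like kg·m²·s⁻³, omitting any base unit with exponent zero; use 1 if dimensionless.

Gy = J/kg (absorbed dose = energy per mass),
    = m²·s⁻².
Combining: kg·Gy = kg · (m²·s⁻²) = kg·m²·s⁻².

kg·m²·s⁻²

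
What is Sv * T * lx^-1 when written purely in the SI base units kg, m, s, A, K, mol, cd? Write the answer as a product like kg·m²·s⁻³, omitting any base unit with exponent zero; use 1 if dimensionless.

kg·m⁴·s⁻⁴·A⁻¹·cd⁻¹

Sv = J/kg (equivalent dose = energy per mass),
    = m²·s⁻².
T = Wb/m² (flux density = flux per area),
    = kg·s⁻²·A⁻¹.
lx = lm/m² (illuminance = luminous flux per area),
    = m⁻²·cd.
So lx⁻¹ = m²·cd⁻¹.
Combining: Sv·T·lx⁻¹ = (m²·s⁻²) · (kg·s⁻²·A⁻¹) · (m²·cd⁻¹) = kg·m⁴·s⁻⁴·A⁻¹·cd⁻¹.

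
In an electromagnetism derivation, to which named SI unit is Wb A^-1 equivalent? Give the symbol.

Wb = V·s (flux: a volt is a weber per second),
    = kg·m²·s⁻²·A⁻¹.
Combining: Wb·A⁻¹ = (kg·m²·s⁻²·A⁻¹) · A⁻¹ = kg·m²·s⁻²·A⁻².
kg·m²·s⁻²·A⁻² is the base-SI form of the henry.

H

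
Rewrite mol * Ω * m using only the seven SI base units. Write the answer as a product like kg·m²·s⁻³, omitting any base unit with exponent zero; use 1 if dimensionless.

kg·m³·s⁻³·A⁻²·mol

Ω = kg·m²·s⁻³·A⁻².
Combining: mol·Ω·m = mol · (kg·m²·s⁻³·A⁻²) · m = kg·m³·s⁻³·A⁻²·mol.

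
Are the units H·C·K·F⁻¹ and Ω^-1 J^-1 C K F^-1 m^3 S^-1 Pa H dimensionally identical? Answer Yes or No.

Yes

Left side:
  H = kg·m²·s⁻²·A⁻².
  C = s·A.
  F = kg⁻¹·m⁻²·s⁴·A².
  So F⁻¹ = kg·m²·s⁻⁴·A⁻².
  Combining: H·C·K·F⁻¹ = (kg·m²·s⁻²·A⁻²) · (s·A) · K · (kg·m²·s⁻⁴·A⁻²) = kg²·m⁴·s⁻⁵·A⁻³·K.
Right side:
  Ω = kg·m²·s⁻³·A⁻².
  So Ω⁻¹ = kg⁻¹·m⁻²·s³·A².
  J = kg·m²·s⁻².
  So J⁻¹ = kg⁻¹·m⁻²·s².
  C = s·A.
  F = kg⁻¹·m⁻²·s⁴·A².
  So F⁻¹ = kg·m²·s⁻⁴·A⁻².
  S = kg⁻¹·m⁻²·s³·A².
  So S⁻¹ = kg·m²·s⁻³·A⁻².
  Pa = kg·m⁻¹·s⁻².
  H = kg·m²·s⁻²·A⁻².
  Combining: Ω⁻¹·J⁻¹·C·K·F⁻¹·m³·S⁻¹·Pa·H = (kg⁻¹·m⁻²·s³·A²) · (kg⁻¹·m⁻²·s²) · (s·A) · K · (kg·m²·s⁻⁴·A⁻²) · m³ · (kg·m²·s⁻³·A⁻²) · (kg·m⁻¹·s⁻²) · (kg·m²·s⁻²·A⁻²) = kg²·m⁴·s⁻⁵·A⁻³·K.
Both reduce to kg²·m⁴·s⁻⁵·A⁻³·K.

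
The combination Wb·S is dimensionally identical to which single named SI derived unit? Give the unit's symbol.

C

Wb = V·s (flux: a volt is a weber per second),
    = kg·m²·s⁻²·A⁻¹.
S = 1/Ω (conductance is reciprocal resistance),
    = kg⁻¹·m⁻²·s³·A².
Combining: Wb·S = (kg·m²·s⁻²·A⁻¹) · (kg⁻¹·m⁻²·s³·A²) = s·A.
s·A is the base-SI form of the coulomb.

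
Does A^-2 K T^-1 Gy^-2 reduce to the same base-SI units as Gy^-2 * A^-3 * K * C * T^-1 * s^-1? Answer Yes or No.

Yes

Left side:
  T = kg·s⁻²·A⁻¹.
  So T⁻¹ = kg⁻¹·s²·A.
  Gy = m²·s⁻².
  So Gy⁻² = m⁻⁴·s⁴.
  Combining: A⁻²·K·T⁻¹·Gy⁻² = A⁻² · K · (kg⁻¹·s²·A) · (m⁻⁴·s⁴) = kg⁻¹·m⁻⁴·s⁶·A⁻¹·K.
Right side:
  Gy = J/kg (absorbed dose = energy per mass),
      = m²·s⁻².
  So Gy⁻² = m⁻⁴·s⁴.
  C = A·s = s·A (charge = current × time).
  T = Wb/m² (flux density = flux per area),
      = kg·s⁻²·A⁻¹.
  So T⁻¹ = kg⁻¹·s²·A.
  Combining: Gy⁻²·A⁻³·K·C·T⁻¹·s⁻¹ = (m⁻⁴·s⁴) · A⁻³ · K · (s·A) · (kg⁻¹·s²·A) · s⁻¹ = kg⁻¹·m⁻⁴·s⁶·A⁻¹·K.
Both reduce to kg⁻¹·m⁻⁴·s⁶·A⁻¹·K.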